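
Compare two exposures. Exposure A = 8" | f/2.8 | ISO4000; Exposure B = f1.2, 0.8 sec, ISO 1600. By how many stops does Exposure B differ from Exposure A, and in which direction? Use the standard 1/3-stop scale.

2 1/3 stops darker

Aperture: f/2.8 → f/2.5 → f/2.2 → f/2 → f/1.8 → f/1.6 → f/1.4 → f/1.2 — 2 1/3 stops wider (brighter).
Shutter speed: 8 → 6 → 5 → 4 → 3.2 → 2.5 → 2 → 1.6 → 1.3 → 1 → 0.8 — 3 1/3 stops faster (darker).
ISO: 4000 → 3200 → 2500 → 2000 → 1600 — 1 1/3 stops dropped (darker).
Net: +2 1/3 −3 1/3 −1 1/3 = −2 1/3 stops.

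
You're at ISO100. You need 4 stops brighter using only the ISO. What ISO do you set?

ISO: 100 → 200 → 400 → 800 → 1600 — 4 stops raised (brighter).

ISO 1600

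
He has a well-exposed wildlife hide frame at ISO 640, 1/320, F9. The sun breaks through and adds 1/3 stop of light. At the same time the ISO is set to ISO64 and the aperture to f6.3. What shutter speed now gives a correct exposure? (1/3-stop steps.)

1/80s

Scene light: 1/3 stop brighter.
ISO: 640 → 500 → 400 → 320 → 250 → 200 → 160 → 125 → 100 → 80 → 64 — 3 1/3 stops dropped (darker).
Aperture: f/9 → f/8 → f/7.1 → f/6.3 — 1 stop opened up (brighter).
Net so far: 2 stops darker. Shutter speed: 1/320 → 1/250 → 1/200 → 1/160 → 1/125 → 1/100 → 1/80.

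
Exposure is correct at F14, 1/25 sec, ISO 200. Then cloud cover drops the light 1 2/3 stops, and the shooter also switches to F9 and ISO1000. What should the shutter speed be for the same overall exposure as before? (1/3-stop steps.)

1/100s

Scene light: 1 2/3 stops darker.
Aperture: f/14 → f/13 → f/11 → f/10 → f/9 — 1 1/3 stops larger aperture (brighter).
ISO: 200 → 250 → 320 → 400 → 500 → 640 → 800 → 1000 — 2 1/3 stops higher (brighter).
Net so far: 2 stops brighter. Shutter speed: 1/25 → 1/30 → 1/40 → 1/50 → 1/60 → 1/80 → 1/100.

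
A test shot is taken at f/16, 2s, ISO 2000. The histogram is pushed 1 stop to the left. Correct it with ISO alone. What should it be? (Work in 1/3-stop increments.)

Underexposed by 1 stop → need 1 stop brighter.
ISO: 2000 → 2500 → 3200 → 4000.

ISO 4000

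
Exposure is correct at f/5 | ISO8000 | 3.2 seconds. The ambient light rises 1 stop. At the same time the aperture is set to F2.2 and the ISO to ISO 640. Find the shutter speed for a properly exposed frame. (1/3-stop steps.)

4 s

Scene light: 1 stop brighter.
Aperture: f/5 → f/4.5 → f/4 → f/3.5 → f/3.2 → f/2.8 → f/2.5 → f/2.2 — 2 1/3 stops opened up (brighter).
ISO: 8000 → 6400 → 5000 → 4000 → 3200 → 2500 → 2000 → 1600 → 1250 → 1000 → 800 → 640 — 3 2/3 stops lower (darker).
Net so far: 1/3 stop darker. Shutter speed: 3.2 → 4.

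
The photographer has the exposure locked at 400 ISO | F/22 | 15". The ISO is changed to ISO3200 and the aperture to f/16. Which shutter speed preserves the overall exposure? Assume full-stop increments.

1 s

ISO: 400 → 800 → 1600 → 3200 — 3 stops higher (brighter).
Aperture: f/22 → f/16 — 1 stop larger aperture (brighter).
Net change so far: 4 stops brighter. Offset with the shutter speed: 15 → 8 → 4 → 2 → 1.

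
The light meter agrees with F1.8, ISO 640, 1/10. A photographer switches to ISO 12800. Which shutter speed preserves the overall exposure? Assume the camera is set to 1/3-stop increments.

1/200s

ISO: 640 → 800 → 1000 → 1250 → 1600 → 2000 → 2500 → 3200 → 4000 → 5000 → 6400 → 8000 → 10000 → 12800 — 4 1/3 stops higher (brighter).
Need 4 1/3 stops darker from the shutter speed: 1/10 → 1/13 → 1/15 → 1/20 → 1/25 → 1/30 → 1/40 → 1/50 → 1/60 → 1/80 → 1/100 → 1/125 → 1/160 → 1/200.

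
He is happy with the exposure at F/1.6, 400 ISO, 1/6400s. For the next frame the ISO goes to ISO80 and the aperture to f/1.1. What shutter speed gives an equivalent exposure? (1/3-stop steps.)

1/2500s

ISO: 400 → 320 → 250 → 200 → 160 → 125 → 100 → 80 — 2 1/3 stops dropped (darker).
Aperture: f/1.6 → f/1.4 → f/1.2 → f/1.1 — 1 stop larger aperture (brighter).
Net change so far: 1 1/3 stops darker. Offset with the shutter speed: 1/6400 → 1/5000 → 1/4000 → 1/3200 → 1/2500.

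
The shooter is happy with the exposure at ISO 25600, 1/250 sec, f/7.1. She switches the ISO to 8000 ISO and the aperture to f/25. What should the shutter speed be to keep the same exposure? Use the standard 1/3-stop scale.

ISO: 25600 → 20000 → 16000 → 12800 → 10000 → 8000 — 1 2/3 stops dropped (darker).
Aperture: f/7.1 → f/8 → f/9 → f/10 → f/11 → f/13 → f/14 → f/16 → f/18 → f/20 → f/22 → f/25 — 3 2/3 stops stopped down (darker).
Net change so far: 5 1/3 stops darker. Offset with the shutter speed: 1/250 → 1/200 → 1/160 → 1/125 → 1/100 → 1/80 → 1/60 → 1/50 → 1/40 → 1/30 → 1/25 → 1/20 → 1/15 → 1/13 → 1/10 → 1/8 → 1/6.

1/6s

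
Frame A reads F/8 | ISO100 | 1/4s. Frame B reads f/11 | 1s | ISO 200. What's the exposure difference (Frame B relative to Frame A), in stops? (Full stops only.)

2 stops brighter

Aperture: f/8 → f/11 — 1 stop smaller aperture (darker).
Shutter speed: 1/4 → 1/2 → 1 — 2 stops longer (brighter).
ISO: 100 → 200 — 1 stop raised (brighter).
Net: −1 +2 +1 = +2 stops.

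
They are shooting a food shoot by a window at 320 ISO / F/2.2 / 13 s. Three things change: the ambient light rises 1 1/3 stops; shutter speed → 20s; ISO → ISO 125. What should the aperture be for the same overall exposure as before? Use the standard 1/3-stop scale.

f/2.8

Scene light: 1 1/3 stops brighter.
Shutter speed: 13 → 15 → 20 — 2/3 stop longer (brighter).
ISO: 320 → 250 → 200 → 160 → 125 — 1 1/3 stops dropped (darker).
Net so far: 2/3 stop brighter. Aperture: f/2.2 → f/2.5 → f/2.8.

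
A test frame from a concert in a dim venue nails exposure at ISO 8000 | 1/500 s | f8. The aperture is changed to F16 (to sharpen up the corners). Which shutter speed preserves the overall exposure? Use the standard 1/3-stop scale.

Aperture: f/8 → f/9 → f/10 → f/11 → f/13 → f/14 → f/16 — 2 stops smaller aperture (darker).
Need 2 stops brighter from the shutter speed: 1/500 → 1/400 → 1/320 → 1/250 → 1/200 → 1/160 → 1/125.

1/125s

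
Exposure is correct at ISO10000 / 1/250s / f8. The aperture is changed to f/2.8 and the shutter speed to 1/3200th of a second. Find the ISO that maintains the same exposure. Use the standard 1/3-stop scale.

ISO 16000

Aperture: f/8 → f/7.1 → f/6.3 → f/5.6 → f/5 → f/4.5 → f/4 → f/3.5 → f/3.2 → f/2.8 — 3 stops larger aperture (brighter).
Shutter speed: 1/250 → 1/320 → 1/400 → 1/500 → 1/640 → 1/800 → 1/1000 → 1/1250 → 1/1600 → 1/2000 → 1/2500 → 1/3200 — 3 2/3 stops shorter (darker).
Net change so far: 2/3 stop darker. Offset with the ISO: 10000 → 12800 → 16000.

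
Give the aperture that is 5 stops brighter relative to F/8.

Aperture: f/8 → f/5.6 → f/4 → f/2.8 → f/2 → f/1.4 — 5 stops larger aperture (brighter).

f/1.4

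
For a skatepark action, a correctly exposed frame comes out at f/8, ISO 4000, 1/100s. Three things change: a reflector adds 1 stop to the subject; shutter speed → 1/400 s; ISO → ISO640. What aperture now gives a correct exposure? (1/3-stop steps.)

Scene light: 1 stop brighter.
Shutter speed: 1/100 → 1/125 → 1/160 → 1/200 → 1/250 → 1/320 → 1/400 — 2 stops shorter (darker).
ISO: 4000 → 3200 → 2500 → 2000 → 1600 → 1250 → 1000 → 800 → 640 — 2 2/3 stops lower (darker).
Net so far: 3 2/3 stops darker. Aperture: f/8 → f/7.1 → f/6.3 → f/5.6 → f/5 → f/4.5 → f/4 → f/3.5 → f/3.2 → f/2.8 → f/2.5 → f/2.2.

f/2.2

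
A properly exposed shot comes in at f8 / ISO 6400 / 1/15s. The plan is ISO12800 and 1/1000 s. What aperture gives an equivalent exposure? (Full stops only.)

ISO: 6400 → 12800 — 1 stop higher (brighter).
Shutter speed: 1/15 → 1/30 → 1/60 → 1/125 → 1/250 → 1/500 → 1/1000 — 6 stops shorter (darker).
Net change so far: 5 stops darker. Offset with the aperture: f/8 → f/5.6 → f/4 → f/2.8 → f/2 → f/1.4.

f/1.4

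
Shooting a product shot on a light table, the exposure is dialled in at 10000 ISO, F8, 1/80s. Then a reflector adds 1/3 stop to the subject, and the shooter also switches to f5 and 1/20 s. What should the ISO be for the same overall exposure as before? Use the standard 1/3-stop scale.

Scene light: 1/3 stop brighter.
Aperture: f/8 → f/7.1 → f/6.3 → f/5.6 → f/5 — 1 1/3 stops wider (brighter).
Shutter speed: 1/80 → 1/60 → 1/50 → 1/40 → 1/30 → 1/25 → 1/20 — 2 stops longer (brighter).
Net so far: 3 2/3 stops brighter. ISO: 10000 → 8000 → 6400 → 5000 → 4000 → 3200 → 2500 → 2000 → 1600 → 1250 → 1000 → 800.

ISO 800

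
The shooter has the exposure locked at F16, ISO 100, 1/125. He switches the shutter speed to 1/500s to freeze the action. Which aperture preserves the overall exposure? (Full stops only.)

f/8

Shutter speed: 1/125 → 1/250 → 1/500 — 2 stops faster (darker).
Need 2 stops brighter from the aperture: f/16 → f/11 → f/8.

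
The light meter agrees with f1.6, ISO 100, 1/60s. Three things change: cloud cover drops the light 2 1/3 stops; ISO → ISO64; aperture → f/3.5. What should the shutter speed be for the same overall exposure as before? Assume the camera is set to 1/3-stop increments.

0.6 s

Scene light: 2 1/3 stops darker.
ISO: 100 → 80 → 64 — 2/3 stop dropped (darker).
Aperture: f/1.6 → f/1.8 → f/2 → f/2.2 → f/2.5 → f/2.8 → f/3.2 → f/3.5 — 2 1/3 stops narrower (darker).
Net so far: 5 1/3 stops darker. Shutter speed: 1/60 → 1/50 → 1/40 → 1/30 → 1/25 → 1/20 → 1/15 → 1/13 → 1/10 → 1/8 → 1/6 → 1/5 → 1/4 → 0.3 → 0.4 → 0.5 → 0.6.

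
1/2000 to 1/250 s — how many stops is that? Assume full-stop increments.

1/2000 → 1/1000 → 1/500 → 1/250 — count the steps: 3 stops.

3 stops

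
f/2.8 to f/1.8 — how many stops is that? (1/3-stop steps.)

f/2.8 → f/2.5 → f/2.2 → f/2 → f/1.8 — count the steps: 4 third-stops = 1 1/3 stops.

1 1/3 stops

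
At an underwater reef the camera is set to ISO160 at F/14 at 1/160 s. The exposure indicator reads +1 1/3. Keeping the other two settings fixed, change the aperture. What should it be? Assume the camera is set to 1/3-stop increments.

Overexposed by 1 1/3 stops → need 1 1/3 stops darker.
Aperture: f/14 → f/16 → f/18 → f/20 → f/22.

f/22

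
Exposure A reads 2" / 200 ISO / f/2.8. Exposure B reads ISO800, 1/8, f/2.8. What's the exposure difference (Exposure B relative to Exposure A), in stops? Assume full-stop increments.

Aperture: unchanged.
Shutter speed: 2 → 1 → 1/2 → 1/4 → 1/8 — 4 stops faster (darker).
ISO: 200 → 400 → 800 — 2 stops raised (brighter).
Net: −4 +2 = −2 stops.

2 stops darker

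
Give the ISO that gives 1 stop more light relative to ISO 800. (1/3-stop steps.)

ISO 1600

ISO: 800 → 1000 → 1250 → 1600 — 1 stop higher (brighter).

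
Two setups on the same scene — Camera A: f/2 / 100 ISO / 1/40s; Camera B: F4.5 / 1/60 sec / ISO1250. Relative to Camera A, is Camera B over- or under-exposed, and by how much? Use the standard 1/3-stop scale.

2/3 stop brighter

Aperture: f/2 → f/2.2 → f/2.5 → f/2.8 → f/3.2 → f/3.5 → f/4 → f/4.5 — 2 1/3 stops stopped down (darker).
Shutter speed: 1/40 → 1/50 → 1/60 — 2/3 stop shorter (darker).
ISO: 100 → 125 → 160 → 200 → 250 → 320 → 400 → 500 → 640 → 800 → 1000 → 1250 — 3 2/3 stops raised (brighter).
Net: −2 1/3 −2/3 +3 2/3 = +2/3 stops.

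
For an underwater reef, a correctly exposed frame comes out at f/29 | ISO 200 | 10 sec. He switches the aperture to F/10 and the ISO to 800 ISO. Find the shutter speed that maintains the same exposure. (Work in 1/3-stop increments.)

Aperture: f/29 → f/25 → f/22 → f/20 → f/18 → f/16 → f/14 → f/13 → f/11 → f/10 — 3 stops larger aperture (brighter).
ISO: 200 → 250 → 320 → 400 → 500 → 640 → 800 — 2 stops higher (brighter).
Net change so far: 5 stops brighter. Offset with the shutter speed: 10 → 8 → 6 → 5 → 4 → 3.2 → 2.5 → 2 → 1.6 → 1.3 → 1 → 0.8 → 0.6 → 0.5 → 0.4 → 0.3.

0.3 s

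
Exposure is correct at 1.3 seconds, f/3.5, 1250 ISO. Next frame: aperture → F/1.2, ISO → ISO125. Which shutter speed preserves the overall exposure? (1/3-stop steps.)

Aperture: f/3.5 → f/3.2 → f/2.8 → f/2.5 → f/2.2 → f/2 → f/1.8 → f/1.6 → f/1.4 → f/1.2 — 3 stops opened up (brighter).
ISO: 1250 → 1000 → 800 → 640 → 500 → 400 → 320 → 250 → 200 → 160 → 125 — 3 1/3 stops dropped (darker).
Net change so far: 1/3 stop darker. Offset with the shutter speed: 1.3 → 1.6.

1.6 s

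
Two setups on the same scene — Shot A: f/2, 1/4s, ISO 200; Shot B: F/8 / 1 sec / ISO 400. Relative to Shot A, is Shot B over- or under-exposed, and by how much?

1 stop darker

Aperture: f/2 → f/2.8 → f/4 → f/5.6 → f/8 — 4 stops narrower (darker).
Shutter speed: 1/4 → 1/2 → 1 — 2 stops longer (brighter).
ISO: 200 → 400 — 1 stop raised (brighter).
Net: −4 +2 +1 = −1 stop.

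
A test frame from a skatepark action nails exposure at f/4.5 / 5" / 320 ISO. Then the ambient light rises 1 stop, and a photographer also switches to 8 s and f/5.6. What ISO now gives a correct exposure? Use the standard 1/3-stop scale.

ISO 160

Scene light: 1 stop brighter.
Shutter speed: 5 → 6 → 8 — 2/3 stop slower (brighter).
Aperture: f/4.5 → f/5 → f/5.6 — 2/3 stop stopped down (darker).
Net so far: 1 stop brighter. ISO: 320 → 250 → 200 → 160.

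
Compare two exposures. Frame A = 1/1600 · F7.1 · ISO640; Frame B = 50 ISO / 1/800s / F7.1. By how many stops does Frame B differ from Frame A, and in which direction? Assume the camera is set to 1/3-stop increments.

Aperture: unchanged.
Shutter speed: 1/1600 → 1/1250 → 1/1000 → 1/800 — 1 stop slower (brighter).
ISO: 640 → 500 → 400 → 320 → 250 → 200 → 160 → 125 → 100 → 80 → 64 → 50 — 3 2/3 stops dropped (darker).
Net: +1 −3 2/3 = −2 2/3 stops.

2 2/3 stops darker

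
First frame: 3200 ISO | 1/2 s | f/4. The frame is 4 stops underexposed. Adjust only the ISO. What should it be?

Underexposed by 4 stops → need 4 stops brighter.
ISO: 3200 → 6400 → 12800 → 25600 → 51200.

ISO 51200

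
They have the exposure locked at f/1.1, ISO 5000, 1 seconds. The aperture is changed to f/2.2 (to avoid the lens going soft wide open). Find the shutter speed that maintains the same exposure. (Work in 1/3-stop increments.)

4 s

Aperture: f/1.1 → f/1.2 → f/1.4 → f/1.6 → f/1.8 → f/2 → f/2.2 — 2 stops smaller aperture (darker).
Need 2 stops brighter from the shutter speed: 1 → 1.3 → 1.6 → 2 → 2.5 → 3.2 → 4.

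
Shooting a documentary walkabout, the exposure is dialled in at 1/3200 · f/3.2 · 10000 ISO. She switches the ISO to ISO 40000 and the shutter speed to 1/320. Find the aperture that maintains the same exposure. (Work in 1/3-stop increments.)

ISO: 10000 → 12800 → 16000 → 20000 → 25600 → 32000 → 40000 — 2 stops higher (brighter).
Shutter speed: 1/3200 → 1/2500 → 1/2000 → 1/1600 → 1/1250 → 1/1000 → 1/800 → 1/640 → 1/500 → 1/400 → 1/320 — 3 1/3 stops slower (brighter).
Net change so far: 5 1/3 stops brighter. Offset with the aperture: f/3.2 → f/3.5 → f/4 → f/4.5 → f/5 → f/5.6 → f/6.3 → f/7.1 → f/8 → f/9 → f/10 → f/11 → f/13 → f/14 → f/16 → f/18 → f/20.

f/20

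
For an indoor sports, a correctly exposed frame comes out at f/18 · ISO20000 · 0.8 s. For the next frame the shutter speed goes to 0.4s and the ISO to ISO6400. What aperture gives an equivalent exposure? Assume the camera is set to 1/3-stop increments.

f/7.1

Shutter speed: 0.8 → 0.6 → 0.5 → 0.4 — 1 stop faster (darker).
ISO: 20000 → 16000 → 12800 → 10000 → 8000 → 6400 — 1 2/3 stops lower (darker).
Net change so far: 2 2/3 stops darker. Offset with the aperture: f/18 → f/16 → f/14 → f/13 → f/11 → f/10 → f/9 → f/8 → f/7.1.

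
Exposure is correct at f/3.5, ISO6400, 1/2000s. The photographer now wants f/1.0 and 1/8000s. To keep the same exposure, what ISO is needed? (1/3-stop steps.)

ISO 2000

Aperture: f/3.5 → f/3.2 → f/2.8 → f/2.5 → f/2.2 → f/2 → f/1.8 → f/1.6 → f/1.4 → f/1.2 → f/1.1 → f/1.0 — 3 2/3 stops wider (brighter).
Shutter speed: 1/2000 → 1/2500 → 1/3200 → 1/4000 → 1/5000 → 1/6400 → 1/8000 — 2 stops shorter (darker).
Net change so far: 1 2/3 stops brighter. Offset with the ISO: 6400 → 5000 → 4000 → 3200 → 2500 → 2000.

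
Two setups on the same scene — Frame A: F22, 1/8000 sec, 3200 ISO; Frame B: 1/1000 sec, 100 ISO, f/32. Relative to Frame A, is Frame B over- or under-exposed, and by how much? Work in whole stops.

Aperture: f/22 → f/32 — 1 stop smaller aperture (darker).
Shutter speed: 1/8000 → 1/4000 → 1/2000 → 1/1000 — 3 stops slower (brighter).
ISO: 3200 → 1600 → 800 → 400 → 200 → 100 — 5 stops dropped (darker).
Net: −1 +3 −5 = −3 stops.

3 stops darker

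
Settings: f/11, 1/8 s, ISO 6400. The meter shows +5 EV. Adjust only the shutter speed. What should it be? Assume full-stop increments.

Overexposed by 5 stops → need 5 stops darker.
Shutter speed: 1/8 → 1/15 → 1/30 → 1/60 → 1/125 → 1/250.

1/250s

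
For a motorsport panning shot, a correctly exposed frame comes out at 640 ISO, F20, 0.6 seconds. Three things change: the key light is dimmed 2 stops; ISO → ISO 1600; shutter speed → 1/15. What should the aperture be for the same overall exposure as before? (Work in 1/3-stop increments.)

Scene light: 2 stops darker.
ISO: 640 → 800 → 1000 → 1250 → 1600 — 1 1/3 stops higher (brighter).
Shutter speed: 0.6 → 0.5 → 0.4 → 0.3 → 1/4 → 1/5 → 1/6 → 1/8 → 1/10 → 1/13 → 1/15 — 3 1/3 stops shorter (darker).
Net so far: 4 stops darker. Aperture: f/20 → f/18 → f/16 → f/14 → f/13 → f/11 → f/10 → f/9 → f/8 → f/7.1 → f/6.3 → f/5.6 → f/5.

f/5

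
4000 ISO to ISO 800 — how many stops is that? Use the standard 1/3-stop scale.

2 1/3 stops

4000 → 3200 → 2500 → 2000 → 1600 → 1250 → 1000 → 800 — count the steps: 7 third-stops = 2 1/3 stops.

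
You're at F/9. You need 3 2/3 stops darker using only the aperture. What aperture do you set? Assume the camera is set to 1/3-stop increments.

Aperture: f/9 → f/10 → f/11 → f/13 → f/14 → f/16 → f/18 → f/20 → f/22 → f/25 → f/29 → f/32 — 3 2/3 stops narrower (darker).

f/32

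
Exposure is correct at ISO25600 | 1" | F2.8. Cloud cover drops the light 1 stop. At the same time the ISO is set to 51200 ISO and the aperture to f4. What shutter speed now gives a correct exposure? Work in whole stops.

2 s

Scene light: 1 stop darker.
ISO: 25600 → 51200 — 1 stop higher (brighter).
Aperture: f/2.8 → f/4 — 1 stop stopped down (darker).
Net so far: 1 stop darker. Shutter speed: 1 → 2.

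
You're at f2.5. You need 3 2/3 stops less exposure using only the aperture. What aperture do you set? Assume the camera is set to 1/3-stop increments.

f/9

Aperture: f/2.5 → f/2.8 → f/3.2 → f/3.5 → f/4 → f/4.5 → f/5 → f/5.6 → f/6.3 → f/7.1 → f/8 → f/9 — 3 2/3 stops narrower (darker).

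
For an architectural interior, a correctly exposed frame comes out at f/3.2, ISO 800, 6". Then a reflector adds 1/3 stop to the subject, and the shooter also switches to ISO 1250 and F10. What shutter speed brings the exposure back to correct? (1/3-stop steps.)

30 s

Scene light: 1/3 stop brighter.
ISO: 800 → 1000 → 1250 — 2/3 stop higher (brighter).
Aperture: f/3.2 → f/3.5 → f/4 → f/4.5 → f/5 → f/5.6 → f/6.3 → f/7.1 → f/8 → f/9 → f/10 — 3 1/3 stops stopped down (darker).
Net so far: 2 1/3 stops darker. Shutter speed: 6 → 8 → 10 → 13 → 15 → 20 → 25 → 30.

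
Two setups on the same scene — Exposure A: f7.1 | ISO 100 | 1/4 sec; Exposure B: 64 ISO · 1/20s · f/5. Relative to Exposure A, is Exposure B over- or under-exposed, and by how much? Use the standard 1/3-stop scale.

Aperture: f/7.1 → f/6.3 → f/5.6 → f/5 — 1 stop opened up (brighter).
Shutter speed: 1/4 → 1/5 → 1/6 → 1/8 → 1/10 → 1/13 → 1/15 → 1/20 — 2 1/3 stops faster (darker).
ISO: 100 → 80 → 64 — 2/3 stop lower (darker).
Net: +1 −2 1/3 −2/3 = −2 stops.

2 stops darker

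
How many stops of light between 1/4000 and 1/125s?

1/4000 → 1/2000 → 1/1000 → 1/500 → 1/250 → 1/125 — count the steps: 5 stops.

5 stops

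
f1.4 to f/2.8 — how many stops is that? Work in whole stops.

2 stops

f/1.4 → f/2 → f/2.8 — count the steps: 2 stops.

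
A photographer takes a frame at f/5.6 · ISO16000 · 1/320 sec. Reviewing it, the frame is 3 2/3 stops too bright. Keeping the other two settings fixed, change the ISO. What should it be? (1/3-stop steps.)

ISO 1250

Overexposed by 3 2/3 stops → need 3 2/3 stops darker.
ISO: 16000 → 12800 → 10000 → 8000 → 6400 → 5000 → 4000 → 3200 → 2500 → 2000 → 1600 → 1250.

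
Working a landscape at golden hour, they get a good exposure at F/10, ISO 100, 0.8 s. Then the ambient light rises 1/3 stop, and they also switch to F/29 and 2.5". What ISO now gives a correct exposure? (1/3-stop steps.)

ISO 200

Scene light: 1/3 stop brighter.
Aperture: f/10 → f/11 → f/13 → f/14 → f/16 → f/18 → f/20 → f/22 → f/25 → f/29 — 3 stops smaller aperture (darker).
Shutter speed: 0.8 → 1 → 1.3 → 1.6 → 2 → 2.5 — 1 2/3 stops longer (brighter).
Net so far: 1 stop darker. ISO: 100 → 125 → 160 → 200.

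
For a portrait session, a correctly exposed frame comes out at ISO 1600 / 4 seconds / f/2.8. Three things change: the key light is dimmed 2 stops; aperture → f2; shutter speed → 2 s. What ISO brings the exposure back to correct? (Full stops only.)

ISO 6400

Scene light: 2 stops darker.
Aperture: f/2.8 → f/2 — 1 stop wider (brighter).
Shutter speed: 4 → 2 — 1 stop shorter (darker).
Net so far: 2 stops darker. ISO: 1600 → 3200 → 6400.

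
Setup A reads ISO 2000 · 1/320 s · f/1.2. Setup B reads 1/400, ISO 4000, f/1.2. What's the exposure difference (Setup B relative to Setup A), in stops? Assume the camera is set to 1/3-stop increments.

Aperture: unchanged.
Shutter speed: 1/320 → 1/400 — 1/3 stop faster (darker).
ISO: 2000 → 2500 → 3200 → 4000 — 1 stop raised (brighter).
Net: −1/3 +1 = +2/3 stops.

2/3 stop brighter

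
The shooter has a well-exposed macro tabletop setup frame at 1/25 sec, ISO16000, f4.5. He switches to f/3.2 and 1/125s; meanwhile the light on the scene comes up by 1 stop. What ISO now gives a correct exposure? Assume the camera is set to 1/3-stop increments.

ISO 20000

Scene light: 1 stop brighter.
Aperture: f/4.5 → f/4 → f/3.5 → f/3.2 — 1 stop opened up (brighter).
Shutter speed: 1/25 → 1/30 → 1/40 → 1/50 → 1/60 → 1/80 → 1/100 → 1/125 — 2 1/3 stops shorter (darker).
Net so far: 1/3 stop darker. ISO: 16000 → 20000.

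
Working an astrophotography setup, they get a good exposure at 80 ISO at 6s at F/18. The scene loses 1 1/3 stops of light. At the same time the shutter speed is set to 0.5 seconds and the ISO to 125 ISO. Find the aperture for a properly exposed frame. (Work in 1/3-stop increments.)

f/4

Scene light: 1 1/3 stops darker.
Shutter speed: 6 → 5 → 4 → 3.2 → 2.5 → 2 → 1.6 → 1.3 → 1 → 0.8 → 0.6 → 0.5 — 3 2/3 stops shorter (darker).
ISO: 80 → 100 → 125 — 2/3 stop higher (brighter).
Net so far: 4 1/3 stops darker. Aperture: f/18 → f/16 → f/14 → f/13 → f/11 → f/10 → f/9 → f/8 → f/7.1 → f/6.3 → f/5.6 → f/5 → f/4.5 → f/4.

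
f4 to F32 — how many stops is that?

6 stops

f/4 → f/5.6 → f/8 → f/11 → f/16 → f/22 → f/32 — count the steps: 6 stops.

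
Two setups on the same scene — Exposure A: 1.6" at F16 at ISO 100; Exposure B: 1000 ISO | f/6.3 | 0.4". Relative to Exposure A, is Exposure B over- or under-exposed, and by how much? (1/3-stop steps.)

4 stops brighter

Aperture: f/16 → f/14 → f/13 → f/11 → f/10 → f/9 → f/8 → f/7.1 → f/6.3 — 2 2/3 stops opened up (brighter).
Shutter speed: 1.6 → 1.3 → 1 → 0.8 → 0.6 → 0.5 → 0.4 — 2 stops shorter (darker).
ISO: 100 → 125 → 160 → 200 → 250 → 320 → 400 → 500 → 640 → 800 → 1000 — 3 1/3 stops higher (brighter).
Net: +2 2/3 −2 +3 1/3 = +4 stops.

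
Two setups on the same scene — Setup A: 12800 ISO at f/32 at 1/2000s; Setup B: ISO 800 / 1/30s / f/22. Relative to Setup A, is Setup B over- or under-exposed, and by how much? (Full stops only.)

Aperture: f/32 → f/22 — 1 stop wider (brighter).
Shutter speed: 1/2000 → 1/1000 → 1/500 → 1/250 → 1/125 → 1/60 → 1/30 — 6 stops longer (brighter).
ISO: 12800 → 6400 → 3200 → 1600 → 800 — 4 stops dropped (darker).
Net: +1 +6 −4 = +3 stops.

3 stops brighter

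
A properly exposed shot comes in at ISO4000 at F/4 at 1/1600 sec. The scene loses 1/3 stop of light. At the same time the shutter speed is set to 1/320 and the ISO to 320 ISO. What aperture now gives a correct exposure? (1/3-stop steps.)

Scene light: 1/3 stop darker.
Shutter speed: 1/1600 → 1/1250 → 1/1000 → 1/800 → 1/640 → 1/500 → 1/400 → 1/320 — 2 1/3 stops longer (brighter).
ISO: 4000 → 3200 → 2500 → 2000 → 1600 → 1250 → 1000 → 800 → 640 → 500 → 400 → 320 — 3 2/3 stops dropped (darker).
Net so far: 1 2/3 stops darker. Aperture: f/4 → f/3.5 → f/3.2 → f/2.8 → f/2.5 → f/2.2.

f/2.2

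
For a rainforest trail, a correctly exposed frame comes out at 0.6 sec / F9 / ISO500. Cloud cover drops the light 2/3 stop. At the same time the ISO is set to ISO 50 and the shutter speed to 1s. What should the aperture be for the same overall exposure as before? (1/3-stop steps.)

Scene light: 2/3 stop darker.
ISO: 500 → 400 → 320 → 250 → 200 → 160 → 125 → 100 → 80 → 64 → 50 — 3 1/3 stops dropped (darker).
Shutter speed: 0.6 → 0.8 → 1 — 2/3 stop longer (brighter).
Net so far: 3 1/3 stops darker. Aperture: f/9 → f/8 → f/7.1 → f/6.3 → f/5.6 → f/5 → f/4.5 → f/4 → f/3.5 → f/3.2 → f/2.8.

f/2.8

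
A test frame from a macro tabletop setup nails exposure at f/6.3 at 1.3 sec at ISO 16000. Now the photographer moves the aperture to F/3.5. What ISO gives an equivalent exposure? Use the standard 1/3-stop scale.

Aperture: f/6.3 → f/5.6 → f/5 → f/4.5 → f/4 → f/3.5 — 1 2/3 stops larger aperture (brighter).
Need 1 2/3 stops darker from the ISO: 16000 → 12800 → 10000 → 8000 → 6400 → 5000.

ISO 5000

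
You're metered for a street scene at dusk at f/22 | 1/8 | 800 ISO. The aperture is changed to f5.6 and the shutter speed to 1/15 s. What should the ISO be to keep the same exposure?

Aperture: f/22 → f/16 → f/11 → f/8 → f/5.6 — 4 stops larger aperture (brighter).
Shutter speed: 1/8 → 1/15 — 1 stop faster (darker).
Net change so far: 3 stops brighter. Offset with the ISO: 800 → 400 → 200 → 100.

ISO 100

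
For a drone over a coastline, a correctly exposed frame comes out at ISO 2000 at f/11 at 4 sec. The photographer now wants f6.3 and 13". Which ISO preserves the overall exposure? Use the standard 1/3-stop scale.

ISO 200

Aperture: f/11 → f/10 → f/9 → f/8 → f/7.1 → f/6.3 — 1 2/3 stops wider (brighter).
Shutter speed: 4 → 5 → 6 → 8 → 10 → 13 — 1 2/3 stops longer (brighter).
Net change so far: 3 1/3 stops brighter. Offset with the ISO: 2000 → 1600 → 1250 → 1000 → 800 → 640 → 500 → 400 → 320 → 250 → 200.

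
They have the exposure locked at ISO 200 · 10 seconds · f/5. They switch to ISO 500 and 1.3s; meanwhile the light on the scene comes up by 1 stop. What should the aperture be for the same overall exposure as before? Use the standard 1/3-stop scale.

Scene light: 1 stop brighter.
ISO: 200 → 250 → 320 → 400 → 500 — 1 1/3 stops higher (brighter).
Shutter speed: 10 → 8 → 6 → 5 → 4 → 3.2 → 2.5 → 2 → 1.6 → 1.3 — 3 stops faster (darker).
Net so far: 2/3 stop darker. Aperture: f/5 → f/4.5 → f/4.

f/4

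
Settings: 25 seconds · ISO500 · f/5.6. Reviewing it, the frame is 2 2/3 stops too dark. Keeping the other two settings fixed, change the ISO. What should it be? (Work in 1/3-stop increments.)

ISO 3200

Underexposed by 2 2/3 stops → need 2 2/3 stops brighter.
ISO: 500 → 640 → 800 → 1000 → 1250 → 1600 → 2000 → 2500 → 3200.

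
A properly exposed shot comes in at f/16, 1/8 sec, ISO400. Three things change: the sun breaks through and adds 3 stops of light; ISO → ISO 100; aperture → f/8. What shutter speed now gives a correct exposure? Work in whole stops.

1/60s

Scene light: 3 stops brighter.
ISO: 400 → 200 → 100 — 2 stops dropped (darker).
Aperture: f/16 → f/11 → f/8 — 2 stops opened up (brighter).
Net so far: 3 stops brighter. Shutter speed: 1/8 → 1/15 → 1/30 → 1/60.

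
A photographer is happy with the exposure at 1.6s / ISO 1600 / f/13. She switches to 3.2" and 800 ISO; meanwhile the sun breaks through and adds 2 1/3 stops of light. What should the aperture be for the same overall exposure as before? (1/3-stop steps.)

f/29

Scene light: 2 1/3 stops brighter.
Shutter speed: 1.6 → 2 → 2.5 → 3.2 — 1 stop slower (brighter).
ISO: 1600 → 1250 → 1000 → 800 — 1 stop dropped (darker).
Net so far: 2 1/3 stops brighter. Aperture: f/13 → f/14 → f/16 → f/18 → f/20 → f/22 → f/25 → f/29.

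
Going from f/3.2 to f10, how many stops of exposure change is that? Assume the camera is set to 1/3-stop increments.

f/3.2 → f/3.5 → f/4 → f/4.5 → f/5 → f/5.6 → f/6.3 → f/7.1 → f/8 → f/9 → f/10 — count the steps: 10 third-stops = 3 1/3 stops.

3 1/3 stops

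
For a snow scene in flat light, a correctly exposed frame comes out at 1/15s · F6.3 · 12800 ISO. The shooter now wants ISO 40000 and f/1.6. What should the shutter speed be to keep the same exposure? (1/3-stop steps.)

ISO: 12800 → 16000 → 20000 → 25600 → 32000 → 40000 — 1 2/3 stops higher (brighter).
Aperture: f/6.3 → f/5.6 → f/5 → f/4.5 → f/4 → f/3.5 → f/3.2 → f/2.8 → f/2.5 → f/2.2 → f/2 → f/1.8 → f/1.6 — 4 stops opened up (brighter).
Net change so far: 5 2/3 stops brighter. Offset with the shutter speed: 1/15 → 1/20 → 1/25 → 1/30 → 1/40 → 1/50 → 1/60 → 1/80 → 1/100 → 1/125 → 1/160 → 1/200 → 1/250 → 1/320 → 1/400 → 1/500 → 1/640 → 1/800.

1/800s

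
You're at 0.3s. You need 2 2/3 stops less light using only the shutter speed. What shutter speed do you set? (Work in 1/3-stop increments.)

Shutter speed: 0.3 → 1/4 → 1/5 → 1/6 → 1/8 → 1/10 → 1/13 → 1/15 → 1/20 — 2 2/3 stops shorter (darker).

1/20s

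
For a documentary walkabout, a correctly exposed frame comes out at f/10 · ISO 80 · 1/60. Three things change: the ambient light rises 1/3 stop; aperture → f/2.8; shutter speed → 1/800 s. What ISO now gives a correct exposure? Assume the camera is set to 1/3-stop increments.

Scene light: 1/3 stop brighter.
Aperture: f/10 → f/9 → f/8 → f/7.1 → f/6.3 → f/5.6 → f/5 → f/4.5 → f/4 → f/3.5 → f/3.2 → f/2.8 — 3 2/3 stops wider (brighter).
Shutter speed: 1/60 → 1/80 → 1/100 → 1/125 → 1/160 → 1/200 → 1/250 → 1/320 → 1/400 → 1/500 → 1/640 → 1/800 — 3 2/3 stops faster (darker).
Net so far: 1/3 stop brighter. ISO: 80 → 64.

ISO 64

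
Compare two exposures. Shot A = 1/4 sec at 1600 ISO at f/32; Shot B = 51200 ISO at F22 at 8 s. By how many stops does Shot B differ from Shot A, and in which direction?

Aperture: f/32 → f/22 — 1 stop opened up (brighter).
Shutter speed: 1/4 → 1/2 → 1 → 2 → 4 → 8 — 5 stops slower (brighter).
ISO: 1600 → 3200 → 6400 → 12800 → 25600 → 51200 — 5 stops raised (brighter).
Net: +1 +5 +5 = +11 stops.

11 stops brighter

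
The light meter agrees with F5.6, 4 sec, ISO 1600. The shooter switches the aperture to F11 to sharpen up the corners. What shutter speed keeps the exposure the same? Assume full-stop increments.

Aperture: f/5.6 → f/8 → f/11 — 2 stops smaller aperture (darker).
Need 2 stops brighter from the shutter speed: 4 → 8 → 15.

15 s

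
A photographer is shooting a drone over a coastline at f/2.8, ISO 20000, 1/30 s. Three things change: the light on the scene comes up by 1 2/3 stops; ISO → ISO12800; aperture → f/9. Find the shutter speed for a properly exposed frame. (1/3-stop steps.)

1/6s

Scene light: 1 2/3 stops brighter.
ISO: 20000 → 16000 → 12800 — 2/3 stop lower (darker).
Aperture: f/2.8 → f/3.2 → f/3.5 → f/4 → f/4.5 → f/5 → f/5.6 → f/6.3 → f/7.1 → f/8 → f/9 — 3 1/3 stops smaller aperture (darker).
Net so far: 2 1/3 stops darker. Shutter speed: 1/30 → 1/25 → 1/20 → 1/15 → 1/13 → 1/10 → 1/8 → 1/6.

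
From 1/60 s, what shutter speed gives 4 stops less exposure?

Shutter speed: 1/60 → 1/125 → 1/250 → 1/500 → 1/1000 — 4 stops shorter (darker).

1/1000s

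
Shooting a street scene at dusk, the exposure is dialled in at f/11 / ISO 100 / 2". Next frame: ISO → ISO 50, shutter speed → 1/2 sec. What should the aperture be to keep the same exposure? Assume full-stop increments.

f/4

ISO: 100 → 50 — 1 stop lower (darker).
Shutter speed: 2 → 1 → 1/2 — 2 stops faster (darker).
Net change so far: 3 stops darker. Offset with the aperture: f/11 → f/8 → f/5.6 → f/4.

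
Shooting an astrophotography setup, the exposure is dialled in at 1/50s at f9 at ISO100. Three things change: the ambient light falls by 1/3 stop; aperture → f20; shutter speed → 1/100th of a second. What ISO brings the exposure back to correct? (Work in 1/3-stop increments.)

ISO 1250

Scene light: 1/3 stop darker.
Aperture: f/9 → f/10 → f/11 → f/13 → f/14 → f/16 → f/18 → f/20 — 2 1/3 stops smaller aperture (darker).
Shutter speed: 1/50 → 1/60 → 1/80 → 1/100 — 1 stop shorter (darker).
Net so far: 3 2/3 stops darker. ISO: 100 → 125 → 160 → 200 → 250 → 320 → 400 → 500 → 640 → 800 → 1000 → 1250.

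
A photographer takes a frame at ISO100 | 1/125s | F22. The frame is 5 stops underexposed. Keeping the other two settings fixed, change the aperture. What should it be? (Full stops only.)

Underexposed by 5 stops → need 5 stops brighter.
Aperture: f/22 → f/16 → f/11 → f/8 → f/5.6 → f/4.

f/4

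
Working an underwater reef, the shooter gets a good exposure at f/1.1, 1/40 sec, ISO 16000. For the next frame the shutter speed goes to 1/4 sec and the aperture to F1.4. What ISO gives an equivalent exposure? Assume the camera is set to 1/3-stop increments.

Shutter speed: 1/40 → 1/30 → 1/25 → 1/20 → 1/15 → 1/13 → 1/10 → 1/8 → 1/6 → 1/5 → 1/4 — 3 1/3 stops slower (brighter).
Aperture: f/1.1 → f/1.2 → f/1.4 — 2/3 stop smaller aperture (darker).
Net change so far: 2 2/3 stops brighter. Offset with the ISO: 16000 → 12800 → 10000 → 8000 → 6400 → 5000 → 4000 → 3200 → 2500.

ISO 2500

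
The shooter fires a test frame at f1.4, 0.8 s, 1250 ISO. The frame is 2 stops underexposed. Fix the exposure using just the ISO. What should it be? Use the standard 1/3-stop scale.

Underexposed by 2 stops → need 2 stops brighter.
ISO: 1250 → 1600 → 2000 → 2500 → 3200 → 4000 → 5000.

ISO 5000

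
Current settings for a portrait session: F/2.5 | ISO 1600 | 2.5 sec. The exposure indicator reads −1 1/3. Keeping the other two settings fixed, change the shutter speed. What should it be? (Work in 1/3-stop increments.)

6 s

Underexposed by 1 1/3 stops → need 1 1/3 stops brighter.
Shutter speed: 2.5 → 3.2 → 4 → 5 → 6.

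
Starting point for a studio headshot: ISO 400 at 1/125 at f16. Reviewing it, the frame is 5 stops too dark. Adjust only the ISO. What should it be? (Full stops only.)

Underexposed by 5 stops → need 5 stops brighter.
ISO: 400 → 800 → 1600 → 3200 → 6400 → 12800.

ISO 12800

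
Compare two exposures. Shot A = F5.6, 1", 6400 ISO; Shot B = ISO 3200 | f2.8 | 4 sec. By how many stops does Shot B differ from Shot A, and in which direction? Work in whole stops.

3 stops brighter

Aperture: f/5.6 → f/4 → f/2.8 — 2 stops larger aperture (brighter).
Shutter speed: 1 → 2 → 4 — 2 stops longer (brighter).
ISO: 6400 → 3200 — 1 stop dropped (darker).
Net: +2 +2 −1 = +3 stops.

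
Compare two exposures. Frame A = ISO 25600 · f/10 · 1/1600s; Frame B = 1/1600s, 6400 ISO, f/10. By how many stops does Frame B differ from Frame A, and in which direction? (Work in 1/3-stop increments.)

2 stops darker

Aperture: unchanged.
Shutter speed: unchanged.
ISO: 25600 → 20000 → 16000 → 12800 → 10000 → 8000 → 6400 — 2 stops lower (darker).
Net: −2 = −2 stops.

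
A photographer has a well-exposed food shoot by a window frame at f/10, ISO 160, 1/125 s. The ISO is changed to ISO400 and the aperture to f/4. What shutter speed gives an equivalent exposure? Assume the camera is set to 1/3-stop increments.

ISO: 160 → 200 → 250 → 320 → 400 — 1 1/3 stops raised (brighter).
Aperture: f/10 → f/9 → f/8 → f/7.1 → f/6.3 → f/5.6 → f/5 → f/4.5 → f/4 — 2 2/3 stops larger aperture (brighter).
Net change so far: 4 stops brighter. Offset with the shutter speed: 1/125 → 1/160 → 1/200 → 1/250 → 1/320 → 1/400 → 1/500 → 1/640 → 1/800 → 1/1000 → 1/1250 → 1/1600 → 1/2000.

1/2000s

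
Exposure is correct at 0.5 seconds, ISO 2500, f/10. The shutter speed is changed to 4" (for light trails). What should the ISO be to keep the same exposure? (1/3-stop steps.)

Shutter speed: 0.5 → 0.6 → 0.8 → 1 → 1.3 → 1.6 → 2 → 2.5 → 3.2 → 4 — 3 stops slower (brighter).
Need 3 stops darker from the ISO: 2500 → 2000 → 1600 → 1250 → 1000 → 800 → 640 → 500 → 400 → 320.

ISO 320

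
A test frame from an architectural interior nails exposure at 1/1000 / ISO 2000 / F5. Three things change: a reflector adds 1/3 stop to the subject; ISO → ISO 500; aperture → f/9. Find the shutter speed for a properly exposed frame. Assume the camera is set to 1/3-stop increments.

1/100s

Scene light: 1/3 stop brighter.
ISO: 2000 → 1600 → 1250 → 1000 → 800 → 640 → 500 — 2 stops dropped (darker).
Aperture: f/5 → f/5.6 → f/6.3 → f/7.1 → f/8 → f/9 — 1 2/3 stops smaller aperture (darker).
Net so far: 3 1/3 stops darker. Shutter speed: 1/1000 → 1/800 → 1/640 → 1/500 → 1/400 → 1/320 → 1/250 → 1/200 → 1/160 → 1/125 → 1/100.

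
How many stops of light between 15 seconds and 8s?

15 → 8 — count the steps: 1 stop.

1 stop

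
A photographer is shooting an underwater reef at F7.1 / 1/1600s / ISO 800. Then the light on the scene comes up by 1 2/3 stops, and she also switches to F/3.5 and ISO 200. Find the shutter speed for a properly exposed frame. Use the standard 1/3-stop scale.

Scene light: 1 2/3 stops brighter.
Aperture: f/7.1 → f/6.3 → f/5.6 → f/5 → f/4.5 → f/4 → f/3.5 — 2 stops wider (brighter).
ISO: 800 → 640 → 500 → 400 → 320 → 250 → 200 — 2 stops lower (darker).
Net so far: 1 2/3 stops brighter. Shutter speed: 1/1600 → 1/2000 → 1/2500 → 1/3200 → 1/4000 → 1/5000.

1/5000s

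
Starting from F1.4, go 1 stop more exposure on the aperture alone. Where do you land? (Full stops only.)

Aperture: f/1.4 → f/1.0 — 1 stop wider (brighter).

f/1.0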